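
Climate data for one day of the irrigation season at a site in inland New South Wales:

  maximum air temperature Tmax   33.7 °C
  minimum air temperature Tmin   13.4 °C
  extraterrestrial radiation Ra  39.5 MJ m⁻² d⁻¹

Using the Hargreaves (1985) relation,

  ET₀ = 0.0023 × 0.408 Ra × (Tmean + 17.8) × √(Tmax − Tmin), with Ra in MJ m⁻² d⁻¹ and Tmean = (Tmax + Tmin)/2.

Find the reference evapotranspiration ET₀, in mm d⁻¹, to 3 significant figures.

6.91 mm d⁻¹

Tmean = (33.7 + 13.4)/2 = 23.55 °C
0.408 Ra = 0.408 × 39.5 = 16.1160 mm/d equivalent
ET₀ = 0.0023 × 16.1160 × (23.55 + 17.8) × √20.3 = 0.0023 × 16.1160 × 41.35 × 4.5056 = 6.9058 mm/d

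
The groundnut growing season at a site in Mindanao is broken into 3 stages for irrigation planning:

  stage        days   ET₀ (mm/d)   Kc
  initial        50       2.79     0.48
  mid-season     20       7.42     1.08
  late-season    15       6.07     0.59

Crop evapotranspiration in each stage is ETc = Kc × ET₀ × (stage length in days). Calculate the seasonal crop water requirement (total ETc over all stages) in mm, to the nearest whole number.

initial: 0.48 × 2.79 × 50 = 66.96 mm
mid-season: 1.08 × 7.42 × 20 = 160.27 mm
late-season: 0.59 × 6.07 × 15 = 53.72 mm
Seasonal total = 280.95 mm

281 mm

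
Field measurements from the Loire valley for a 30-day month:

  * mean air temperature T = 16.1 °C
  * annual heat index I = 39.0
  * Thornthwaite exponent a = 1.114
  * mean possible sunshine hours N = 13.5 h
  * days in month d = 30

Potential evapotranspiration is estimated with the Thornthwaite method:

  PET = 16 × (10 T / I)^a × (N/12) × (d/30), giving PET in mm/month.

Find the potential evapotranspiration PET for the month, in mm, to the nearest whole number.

10T/I = 10 × 16.1 / 39.0 = 4.1282
(10T/I)^a = 4.1282^1.114 = 4.8524
Uncorrected PET = 16 × 4.8524 = 77.638 mm
Correction = (N/12)(d/30) = (13.5/12)(30/30) = 1.1250
PET = 77.638 × 1.1250 = 87.343 mm/month

87 mm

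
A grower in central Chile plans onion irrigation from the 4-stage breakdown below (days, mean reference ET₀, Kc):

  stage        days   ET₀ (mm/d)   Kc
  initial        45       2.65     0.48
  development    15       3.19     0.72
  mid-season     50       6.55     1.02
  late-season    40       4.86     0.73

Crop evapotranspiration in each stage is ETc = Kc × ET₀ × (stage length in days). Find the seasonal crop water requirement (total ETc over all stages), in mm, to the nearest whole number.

initial: 0.48 × 2.65 × 45 = 57.24 mm
development: 0.72 × 3.19 × 15 = 34.45 mm
mid-season: 1.02 × 6.55 × 50 = 334.05 mm
late-season: 0.73 × 4.86 × 40 = 141.91 mm
Seasonal total = 567.65 mm

568 mm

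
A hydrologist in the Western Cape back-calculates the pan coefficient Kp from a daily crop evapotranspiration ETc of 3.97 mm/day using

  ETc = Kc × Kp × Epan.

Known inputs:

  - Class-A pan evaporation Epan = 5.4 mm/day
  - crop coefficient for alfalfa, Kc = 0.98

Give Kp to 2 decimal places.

0.75

ETc = Kc × Kp × Epan  ⇒  Kp = ETc / (Kc × Epan)
Kp = 3.97 / (0.98 × 5.4) = 3.97 / 5.292 = 0.7502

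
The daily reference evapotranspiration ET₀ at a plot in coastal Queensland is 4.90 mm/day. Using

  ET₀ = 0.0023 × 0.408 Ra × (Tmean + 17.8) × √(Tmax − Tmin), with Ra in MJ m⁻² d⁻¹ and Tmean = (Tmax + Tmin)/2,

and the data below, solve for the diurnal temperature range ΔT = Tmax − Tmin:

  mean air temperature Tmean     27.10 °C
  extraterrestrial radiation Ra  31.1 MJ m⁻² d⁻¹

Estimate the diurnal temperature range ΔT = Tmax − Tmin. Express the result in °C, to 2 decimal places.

13.98 °C

√ΔT = ET₀ / [0.0023 × 0.408 × Ra × (Tmean+17.8)] = 4.90 / (0.0023 × 12.6888 × 44.90) = 3.7394
ΔT = 3.7394² = 13.983 °C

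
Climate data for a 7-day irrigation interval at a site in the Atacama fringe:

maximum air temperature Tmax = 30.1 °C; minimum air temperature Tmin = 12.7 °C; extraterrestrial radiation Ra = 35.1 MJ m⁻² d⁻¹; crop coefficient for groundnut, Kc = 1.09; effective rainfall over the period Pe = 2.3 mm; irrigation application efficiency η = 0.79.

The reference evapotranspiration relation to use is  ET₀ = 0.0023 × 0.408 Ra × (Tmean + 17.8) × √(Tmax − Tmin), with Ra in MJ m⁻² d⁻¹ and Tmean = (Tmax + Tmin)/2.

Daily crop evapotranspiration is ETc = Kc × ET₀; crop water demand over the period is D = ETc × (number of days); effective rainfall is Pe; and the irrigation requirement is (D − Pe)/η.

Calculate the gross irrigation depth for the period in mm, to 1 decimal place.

Tmean = (30.1 + 12.7)/2 = 21.40 °C
0.408 Ra = 0.408 × 35.1 = 14.3208 mm/d equivalent
ET₀ = 0.0023 × 14.3208 × (21.40 + 17.8) × √17.4 = 0.0023 × 14.3208 × 39.20 × 4.1713 = 5.3858 mm/d
ETc = Kc × ET₀ = 1.09 × 5.3858 = 5.8705 mm/d
Crop demand D = ETc × 7 d = 5.8705 × 7 = 41.094 mm
D − Pe = 41.094 − 2.3 = 38.794 mm
Gross irrigation = 38.794 / 0.79 = 49.106 mm

49.1 mm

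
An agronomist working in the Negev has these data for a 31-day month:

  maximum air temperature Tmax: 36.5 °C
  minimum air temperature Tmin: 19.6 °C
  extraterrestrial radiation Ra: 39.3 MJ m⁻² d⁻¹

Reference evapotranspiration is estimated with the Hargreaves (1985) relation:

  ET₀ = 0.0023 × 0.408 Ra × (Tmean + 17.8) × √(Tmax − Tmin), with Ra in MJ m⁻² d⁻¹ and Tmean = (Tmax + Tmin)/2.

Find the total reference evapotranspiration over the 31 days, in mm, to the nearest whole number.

Tmean = (36.5 + 19.6)/2 = 28.05 °C
0.408 Ra = 0.408 × 39.3 = 16.0344 mm/d equivalent
ET₀ = 0.0023 × 16.0344 × (28.05 + 17.8) × √16.9 = 0.0023 × 16.0344 × 45.85 × 4.1110 = 6.9513 mm/d
Over 31 days: 6.9513 × 31 = 215.490 mm

215 mm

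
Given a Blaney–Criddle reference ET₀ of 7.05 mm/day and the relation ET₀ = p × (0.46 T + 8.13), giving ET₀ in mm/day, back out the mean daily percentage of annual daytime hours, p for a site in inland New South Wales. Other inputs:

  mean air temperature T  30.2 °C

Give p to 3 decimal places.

0.320

p = ET₀ / (0.46 T + 8.13) = 7.05 / (0.46 × 30.2 + 8.13) = 7.05 / 22.022 = 0.3201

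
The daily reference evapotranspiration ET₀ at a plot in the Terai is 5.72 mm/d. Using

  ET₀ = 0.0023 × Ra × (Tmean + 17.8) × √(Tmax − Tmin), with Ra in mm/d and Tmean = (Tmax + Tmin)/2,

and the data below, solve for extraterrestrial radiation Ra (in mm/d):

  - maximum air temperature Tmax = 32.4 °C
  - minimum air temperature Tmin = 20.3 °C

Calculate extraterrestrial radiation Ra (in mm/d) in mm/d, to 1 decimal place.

Tmean = 26.35 °C; √ΔT = 3.4785
Ra = ET₀ / [0.0023 × (Tmean+17.8) × √ΔT] = 5.72 / (0.0023 × 44.15 × 3.4785) = 16.194 mm/d

16.2 mm/d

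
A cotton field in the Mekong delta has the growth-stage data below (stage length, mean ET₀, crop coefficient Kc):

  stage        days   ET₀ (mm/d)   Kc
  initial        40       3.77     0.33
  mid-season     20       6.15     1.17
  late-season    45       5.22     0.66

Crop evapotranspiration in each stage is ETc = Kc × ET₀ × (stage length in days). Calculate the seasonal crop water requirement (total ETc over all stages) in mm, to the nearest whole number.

349 mm

initial: 0.33 × 3.77 × 40 = 49.76 mm
mid-season: 1.17 × 6.15 × 20 = 143.91 mm
late-season: 0.66 × 5.22 × 45 = 155.03 mm
Seasonal total = 348.70 mm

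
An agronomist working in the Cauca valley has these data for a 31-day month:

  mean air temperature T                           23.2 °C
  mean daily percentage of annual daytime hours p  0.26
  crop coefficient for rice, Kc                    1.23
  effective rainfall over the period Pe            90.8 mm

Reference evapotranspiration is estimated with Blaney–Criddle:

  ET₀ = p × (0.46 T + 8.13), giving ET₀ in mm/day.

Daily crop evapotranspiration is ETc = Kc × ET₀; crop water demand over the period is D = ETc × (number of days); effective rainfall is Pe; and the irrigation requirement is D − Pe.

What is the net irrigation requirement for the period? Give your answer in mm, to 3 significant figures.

95.6 mm

ET₀ = 0.26 × (0.46 × 23.2 + 8.13) = 0.26 × 18.802 = 4.8885 mm/d
ETc = Kc × ET₀ = 1.23 × 4.8885 = 6.0129 mm/d
Crop demand D = ETc × 31 d = 6.0129 × 31 = 186.400 mm
D − Pe = 186.400 − 90.8 = 95.600 mm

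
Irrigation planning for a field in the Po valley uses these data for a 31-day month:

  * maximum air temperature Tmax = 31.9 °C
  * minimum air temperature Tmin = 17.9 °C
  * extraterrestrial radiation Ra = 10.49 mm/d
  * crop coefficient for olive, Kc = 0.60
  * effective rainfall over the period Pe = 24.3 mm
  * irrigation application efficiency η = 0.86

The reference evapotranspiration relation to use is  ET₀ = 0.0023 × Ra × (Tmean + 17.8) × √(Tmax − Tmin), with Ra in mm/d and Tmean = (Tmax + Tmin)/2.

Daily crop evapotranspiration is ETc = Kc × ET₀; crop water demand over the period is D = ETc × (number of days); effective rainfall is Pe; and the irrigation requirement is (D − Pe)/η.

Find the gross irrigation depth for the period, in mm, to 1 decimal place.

Tmean = (31.9 + 17.9)/2 = 24.90 °C
ET₀ = 0.0023 × 10.49 × (24.90 + 17.8) × √14.0 = 0.0023 × 10.49 × 42.70 × 3.7417 = 3.8548 mm/d
ETc = Kc × ET₀ = 0.60 × 3.8548 = 2.3129 mm/d
Crop demand D = ETc × 31 d = 2.3129 × 31 = 71.700 mm
D − Pe = 71.700 − 24.3 = 47.400 mm
Gross irrigation = 47.400 / 0.86 = 55.116 mm

55.1 mm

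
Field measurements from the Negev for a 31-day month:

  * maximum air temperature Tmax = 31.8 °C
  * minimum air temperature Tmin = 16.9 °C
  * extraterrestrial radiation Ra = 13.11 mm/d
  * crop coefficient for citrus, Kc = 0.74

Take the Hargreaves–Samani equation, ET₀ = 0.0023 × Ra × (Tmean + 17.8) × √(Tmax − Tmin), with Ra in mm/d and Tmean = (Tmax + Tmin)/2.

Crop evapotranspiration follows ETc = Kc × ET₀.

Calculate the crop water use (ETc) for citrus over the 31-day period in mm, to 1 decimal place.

112.5 mm

Tmean = (31.8 + 16.9)/2 = 24.35 °C
ET₀ = 0.0023 × 13.11 × (24.35 + 17.8) × √14.9 = 0.0023 × 13.11 × 42.15 × 3.8601 = 4.9060 mm/d
ETc = Kc × ET₀ = 0.74 × 4.9060 = 3.6304 mm/d
Over 31 days: 3.6304 × 31 = 112.542 mm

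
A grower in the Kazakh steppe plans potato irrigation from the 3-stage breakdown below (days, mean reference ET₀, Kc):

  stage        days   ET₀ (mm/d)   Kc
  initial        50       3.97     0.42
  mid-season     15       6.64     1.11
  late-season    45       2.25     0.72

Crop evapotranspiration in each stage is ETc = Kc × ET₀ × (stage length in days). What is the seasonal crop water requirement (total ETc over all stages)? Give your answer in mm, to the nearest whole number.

initial: 0.42 × 3.97 × 50 = 83.37 mm
mid-season: 1.11 × 6.64 × 15 = 110.56 mm
late-season: 0.72 × 2.25 × 45 = 72.90 mm
Seasonal total = 266.83 mm

267 mm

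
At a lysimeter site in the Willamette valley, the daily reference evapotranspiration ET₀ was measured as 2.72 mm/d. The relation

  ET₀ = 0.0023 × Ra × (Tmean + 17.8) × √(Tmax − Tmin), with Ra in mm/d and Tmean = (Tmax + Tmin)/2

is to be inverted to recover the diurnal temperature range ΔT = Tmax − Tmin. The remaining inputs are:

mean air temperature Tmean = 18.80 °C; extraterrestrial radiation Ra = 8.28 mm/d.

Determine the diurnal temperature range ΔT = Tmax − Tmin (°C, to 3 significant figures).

15.2 °C

√ΔT = ET₀ / [0.0023 × Ra × (Tmean+17.8)] = 2.72 / (0.0023 × 8.28 × 36.60) = 3.9024
ΔT = 3.9024² = 15.229 °C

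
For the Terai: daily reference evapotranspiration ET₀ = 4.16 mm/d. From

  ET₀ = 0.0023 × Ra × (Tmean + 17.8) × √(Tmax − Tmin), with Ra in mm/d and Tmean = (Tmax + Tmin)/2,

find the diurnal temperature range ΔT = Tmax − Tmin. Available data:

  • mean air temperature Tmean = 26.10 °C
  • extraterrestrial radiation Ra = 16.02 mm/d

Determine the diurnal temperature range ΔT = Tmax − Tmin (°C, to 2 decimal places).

√ΔT = ET₀ / [0.0023 × Ra × (Tmean+17.8)] = 4.16 / (0.0023 × 16.02 × 43.90) = 2.5718
ΔT = 2.5718² = 6.614 °C

6.61 °C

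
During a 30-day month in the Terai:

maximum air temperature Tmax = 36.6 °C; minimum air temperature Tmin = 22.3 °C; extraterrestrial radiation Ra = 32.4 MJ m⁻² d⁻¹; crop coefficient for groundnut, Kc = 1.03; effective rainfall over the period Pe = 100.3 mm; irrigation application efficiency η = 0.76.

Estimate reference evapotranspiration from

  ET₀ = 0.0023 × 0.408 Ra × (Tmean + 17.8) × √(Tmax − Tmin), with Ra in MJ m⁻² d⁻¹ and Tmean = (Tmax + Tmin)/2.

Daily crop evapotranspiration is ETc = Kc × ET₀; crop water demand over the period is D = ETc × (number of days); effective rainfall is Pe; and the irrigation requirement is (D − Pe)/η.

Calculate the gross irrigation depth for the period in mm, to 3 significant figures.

Tmean = (36.6 + 22.3)/2 = 29.45 °C
0.408 Ra = 0.408 × 32.4 = 13.2192 mm/d equivalent
ET₀ = 0.0023 × 13.2192 × (29.45 + 17.8) × √14.3 = 0.0023 × 13.2192 × 47.25 × 3.7815 = 5.4325 mm/d
ETc = Kc × ET₀ = 1.03 × 5.4325 = 5.5955 mm/d
Crop demand D = ETc × 30 d = 5.5955 × 30 = 167.865 mm
D − Pe = 167.865 − 100.3 = 67.565 mm
Gross irrigation = 67.565 / 0.76 = 88.901 mm

88.9 mm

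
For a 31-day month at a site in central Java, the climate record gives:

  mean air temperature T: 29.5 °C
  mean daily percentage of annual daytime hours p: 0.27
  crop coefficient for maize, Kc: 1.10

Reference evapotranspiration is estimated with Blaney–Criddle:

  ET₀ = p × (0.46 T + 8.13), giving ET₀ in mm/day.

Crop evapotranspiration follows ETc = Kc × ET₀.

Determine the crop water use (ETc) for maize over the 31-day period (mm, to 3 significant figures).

ET₀ = 0.27 × (0.46 × 29.5 + 8.13) = 0.27 × 21.700 = 5.8590 mm/d
ETc = Kc × ET₀ = 1.10 × 5.8590 = 6.4449 mm/d
Over 31 days: 6.4449 × 31 = 199.792 mm

200 mm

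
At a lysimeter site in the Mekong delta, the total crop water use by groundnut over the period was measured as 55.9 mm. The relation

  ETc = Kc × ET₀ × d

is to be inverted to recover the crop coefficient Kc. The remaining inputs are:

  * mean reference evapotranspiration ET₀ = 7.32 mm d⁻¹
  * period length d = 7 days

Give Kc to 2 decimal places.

1.09

ETc = Kc × ET₀ × d  ⇒  Kc = ETc / (ET₀ × d)
Kc = 55.9 / (7.32 × 7) = 55.9 / 51.24 = 1.0909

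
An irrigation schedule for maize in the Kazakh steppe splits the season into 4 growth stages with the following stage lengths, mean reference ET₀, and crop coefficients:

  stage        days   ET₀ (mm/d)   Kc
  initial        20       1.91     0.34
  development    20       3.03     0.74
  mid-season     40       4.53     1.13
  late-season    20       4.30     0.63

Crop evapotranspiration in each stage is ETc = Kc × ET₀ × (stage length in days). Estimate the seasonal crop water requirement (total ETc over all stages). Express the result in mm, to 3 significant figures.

initial: 0.34 × 1.91 × 20 = 12.99 mm
development: 0.74 × 3.03 × 20 = 44.84 mm
mid-season: 1.13 × 4.53 × 40 = 204.76 mm
late-season: 0.63 × 4.30 × 20 = 54.18 mm
Seasonal total = 316.77 mm

317 mm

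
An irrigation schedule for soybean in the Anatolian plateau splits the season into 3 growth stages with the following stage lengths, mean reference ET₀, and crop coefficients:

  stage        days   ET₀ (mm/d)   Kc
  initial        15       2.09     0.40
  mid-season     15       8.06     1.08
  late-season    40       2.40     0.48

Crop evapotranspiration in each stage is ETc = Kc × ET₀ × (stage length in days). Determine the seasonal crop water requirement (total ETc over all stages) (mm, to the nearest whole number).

initial: 0.40 × 2.09 × 15 = 12.54 mm
mid-season: 1.08 × 8.06 × 15 = 130.57 mm
late-season: 0.48 × 2.40 × 40 = 46.08 mm
Seasonal total = 189.19 mm

189 mm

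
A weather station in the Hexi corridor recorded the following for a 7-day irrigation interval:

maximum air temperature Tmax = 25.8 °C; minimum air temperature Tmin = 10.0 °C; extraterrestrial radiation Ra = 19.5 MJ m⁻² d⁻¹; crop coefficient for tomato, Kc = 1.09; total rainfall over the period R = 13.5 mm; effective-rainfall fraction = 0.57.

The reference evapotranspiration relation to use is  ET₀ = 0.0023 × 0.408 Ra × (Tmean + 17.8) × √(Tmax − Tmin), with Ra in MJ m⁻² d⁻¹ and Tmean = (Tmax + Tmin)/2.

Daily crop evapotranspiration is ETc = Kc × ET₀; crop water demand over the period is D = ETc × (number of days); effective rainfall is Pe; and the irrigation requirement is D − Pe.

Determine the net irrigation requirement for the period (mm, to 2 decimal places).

12.12 mm

Tmean = (25.8 + 10.0)/2 = 17.90 °C
0.408 Ra = 0.408 × 19.5 = 7.9560 mm/d equivalent
ET₀ = 0.0023 × 7.9560 × (17.90 + 17.8) × √15.8 = 0.0023 × 7.9560 × 35.70 × 3.9749 = 2.5967 mm/d
ETc = Kc × ET₀ = 1.09 × 2.5967 = 2.8304 mm/d
Crop demand D = ETc × 7 d = 2.8304 × 7 = 19.813 mm
Pe = 0.57 × 13.5 = 7.695 mm
D − Pe = 19.813 − 7.695 = 12.118 mm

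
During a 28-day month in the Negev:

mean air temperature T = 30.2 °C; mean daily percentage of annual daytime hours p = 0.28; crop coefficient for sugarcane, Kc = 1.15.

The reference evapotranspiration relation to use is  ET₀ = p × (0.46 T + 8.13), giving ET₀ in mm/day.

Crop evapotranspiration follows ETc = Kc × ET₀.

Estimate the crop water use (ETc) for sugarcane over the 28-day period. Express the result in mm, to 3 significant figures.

199 mm

ET₀ = 0.28 × (0.46 × 30.2 + 8.13) = 0.28 × 22.022 = 6.1662 mm/d
ETc = Kc × ET₀ = 1.15 × 6.1662 = 7.0911 mm/d
Over 28 days: 7.0911 × 28 = 198.551 mm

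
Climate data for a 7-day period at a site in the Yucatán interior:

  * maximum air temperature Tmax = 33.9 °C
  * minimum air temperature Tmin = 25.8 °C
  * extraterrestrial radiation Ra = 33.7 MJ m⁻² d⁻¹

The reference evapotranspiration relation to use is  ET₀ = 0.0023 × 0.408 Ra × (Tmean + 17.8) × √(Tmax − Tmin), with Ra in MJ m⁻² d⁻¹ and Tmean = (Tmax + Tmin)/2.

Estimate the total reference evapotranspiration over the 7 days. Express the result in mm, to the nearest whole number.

30 mm

Tmean = (33.9 + 25.8)/2 = 29.85 °C
0.408 Ra = 0.408 × 33.7 = 13.7496 mm/d equivalent
ET₀ = 0.0023 × 13.7496 × (29.85 + 17.8) × √8.1 = 0.0023 × 13.7496 × 47.65 × 2.8460 = 4.2886 mm/d
Over 7 days: 4.2886 × 7 = 30.020 mm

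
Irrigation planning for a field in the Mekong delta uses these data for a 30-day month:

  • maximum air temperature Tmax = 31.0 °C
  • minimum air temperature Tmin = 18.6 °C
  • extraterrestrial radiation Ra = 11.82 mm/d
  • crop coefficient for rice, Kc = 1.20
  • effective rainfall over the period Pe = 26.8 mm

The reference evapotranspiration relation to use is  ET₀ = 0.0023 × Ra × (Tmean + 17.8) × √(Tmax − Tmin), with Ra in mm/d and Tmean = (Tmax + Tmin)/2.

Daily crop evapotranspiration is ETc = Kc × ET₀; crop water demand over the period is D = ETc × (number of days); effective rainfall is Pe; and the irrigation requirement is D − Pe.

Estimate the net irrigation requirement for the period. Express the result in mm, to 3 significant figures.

120 mm

Tmean = (31.0 + 18.6)/2 = 24.80 °C
ET₀ = 0.0023 × 11.82 × (24.80 + 17.8) × √12.4 = 0.0023 × 11.82 × 42.60 × 3.5214 = 4.0782 mm/d
ETc = Kc × ET₀ = 1.20 × 4.0782 = 4.8938 mm/d
Crop demand D = ETc × 30 d = 4.8938 × 30 = 146.814 mm
D − Pe = 146.814 − 26.8 = 120.014 mm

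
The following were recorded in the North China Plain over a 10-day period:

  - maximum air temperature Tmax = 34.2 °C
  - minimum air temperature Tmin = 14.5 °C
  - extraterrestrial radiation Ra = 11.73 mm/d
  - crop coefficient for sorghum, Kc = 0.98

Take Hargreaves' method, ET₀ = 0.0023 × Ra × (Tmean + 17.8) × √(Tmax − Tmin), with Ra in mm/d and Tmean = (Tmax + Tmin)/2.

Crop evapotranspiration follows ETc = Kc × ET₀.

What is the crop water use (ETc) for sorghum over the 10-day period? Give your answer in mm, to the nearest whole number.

49 mm

Tmean = (34.2 + 14.5)/2 = 24.35 °C
ET₀ = 0.0023 × 11.73 × (24.35 + 17.8) × √19.7 = 0.0023 × 11.73 × 42.15 × 4.4385 = 5.0473 mm/d
ETc = Kc × ET₀ = 0.98 × 5.0473 = 4.9464 mm/d
Over 10 days: 4.9464 × 10 = 49.464 mm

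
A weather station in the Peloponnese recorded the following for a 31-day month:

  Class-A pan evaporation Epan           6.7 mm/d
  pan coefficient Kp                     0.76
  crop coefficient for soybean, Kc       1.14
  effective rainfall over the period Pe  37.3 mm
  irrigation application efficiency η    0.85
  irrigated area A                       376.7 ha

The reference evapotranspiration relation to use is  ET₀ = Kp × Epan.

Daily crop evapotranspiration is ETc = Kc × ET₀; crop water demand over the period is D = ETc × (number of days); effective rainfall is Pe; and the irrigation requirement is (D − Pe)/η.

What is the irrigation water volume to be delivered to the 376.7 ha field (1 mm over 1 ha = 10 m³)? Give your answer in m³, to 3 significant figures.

ET₀ = 0.76 × 6.7 = 5.0920 mm/d
ETc = Kc × ET₀ = 1.14 × 5.0920 = 5.8049 mm/d
Crop demand D = ETc × 31 d = 5.8049 × 31 = 179.952 mm
D − Pe = 179.952 − 37.3 = 142.652 mm
Gross irrigation = 142.652 / 0.85 = 167.826 mm
Volume = 167.826 mm × 376.7 ha × 10 = 632200.5 m³

632000 m³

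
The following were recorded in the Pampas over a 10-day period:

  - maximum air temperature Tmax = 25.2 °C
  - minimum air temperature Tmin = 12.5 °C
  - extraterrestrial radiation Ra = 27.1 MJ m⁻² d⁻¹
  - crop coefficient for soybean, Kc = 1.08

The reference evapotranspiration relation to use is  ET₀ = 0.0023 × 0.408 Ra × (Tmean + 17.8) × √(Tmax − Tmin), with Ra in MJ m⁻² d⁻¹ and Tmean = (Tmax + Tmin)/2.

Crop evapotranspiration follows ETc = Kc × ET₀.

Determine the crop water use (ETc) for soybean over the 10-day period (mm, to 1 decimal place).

Tmean = (25.2 + 12.5)/2 = 18.85 °C
0.408 Ra = 0.408 × 27.1 = 11.0568 mm/d equivalent
ET₀ = 0.0023 × 11.0568 × (18.85 + 17.8) × √12.7 = 0.0023 × 11.0568 × 36.65 × 3.5637 = 3.3215 mm/d
ETc = Kc × ET₀ = 1.08 × 3.3215 = 3.5872 mm/d
Over 10 days: 3.5872 × 10 = 35.872 mm

35.9 mm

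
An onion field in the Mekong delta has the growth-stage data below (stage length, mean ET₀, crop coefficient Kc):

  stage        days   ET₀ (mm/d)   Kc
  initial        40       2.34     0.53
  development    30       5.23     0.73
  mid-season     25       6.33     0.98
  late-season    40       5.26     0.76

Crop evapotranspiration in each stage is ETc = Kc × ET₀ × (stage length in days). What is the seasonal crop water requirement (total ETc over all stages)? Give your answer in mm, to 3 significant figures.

initial: 0.53 × 2.34 × 40 = 49.61 mm
development: 0.73 × 5.23 × 30 = 114.54 mm
mid-season: 0.98 × 6.33 × 25 = 155.09 mm
late-season: 0.76 × 5.26 × 40 = 159.90 mm
Seasonal total = 479.14 mm

479 mm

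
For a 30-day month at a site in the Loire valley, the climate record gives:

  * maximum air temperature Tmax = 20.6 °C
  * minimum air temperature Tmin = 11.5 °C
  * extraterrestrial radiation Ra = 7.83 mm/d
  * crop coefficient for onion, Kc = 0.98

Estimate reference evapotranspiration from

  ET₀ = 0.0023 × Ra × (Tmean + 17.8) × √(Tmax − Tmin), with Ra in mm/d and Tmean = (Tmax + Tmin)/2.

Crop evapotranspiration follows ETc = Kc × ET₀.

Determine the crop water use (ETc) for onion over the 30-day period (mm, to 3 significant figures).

Tmean = (20.6 + 11.5)/2 = 16.05 °C
ET₀ = 0.0023 × 7.83 × (16.05 + 17.8) × √9.1 = 0.0023 × 7.83 × 33.85 × 3.0166 = 1.8389 mm/d
ETc = Kc × ET₀ = 0.98 × 1.8389 = 1.8021 mm/d
Over 30 days: 1.8021 × 30 = 54.063 mm

54.1 mm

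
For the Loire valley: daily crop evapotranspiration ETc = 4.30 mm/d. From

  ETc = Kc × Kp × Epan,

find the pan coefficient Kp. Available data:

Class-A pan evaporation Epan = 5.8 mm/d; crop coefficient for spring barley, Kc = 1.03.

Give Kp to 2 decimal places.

ETc = Kc × Kp × Epan  ⇒  Kp = ETc / (Kc × Epan)
Kp = 4.30 / (1.03 × 5.8) = 4.30 / 5.974 = 0.7198

0.72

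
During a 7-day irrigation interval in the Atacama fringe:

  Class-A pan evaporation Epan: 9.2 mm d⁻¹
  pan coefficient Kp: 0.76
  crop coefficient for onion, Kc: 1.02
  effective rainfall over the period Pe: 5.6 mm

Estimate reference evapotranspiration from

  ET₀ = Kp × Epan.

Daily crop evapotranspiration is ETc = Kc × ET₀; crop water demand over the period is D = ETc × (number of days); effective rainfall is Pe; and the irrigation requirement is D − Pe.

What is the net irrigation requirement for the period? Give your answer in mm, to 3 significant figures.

ET₀ = 0.76 × 9.2 = 6.9920 mm/d
ETc = Kc × ET₀ = 1.02 × 6.9920 = 7.1318 mm/d
Crop demand D = ETc × 7 d = 7.1318 × 7 = 49.923 mm
D − Pe = 49.923 − 5.6 = 44.323 mm

44.3 mm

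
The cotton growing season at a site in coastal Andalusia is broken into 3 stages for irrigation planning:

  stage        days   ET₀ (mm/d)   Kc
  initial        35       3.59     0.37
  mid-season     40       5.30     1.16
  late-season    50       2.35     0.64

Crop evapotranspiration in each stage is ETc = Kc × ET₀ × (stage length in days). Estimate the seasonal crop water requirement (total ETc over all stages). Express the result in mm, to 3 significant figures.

initial: 0.37 × 3.59 × 35 = 46.49 mm
mid-season: 1.16 × 5.30 × 40 = 245.92 mm
late-season: 0.64 × 2.35 × 50 = 75.20 mm
Seasonal total = 367.61 mm

368 mm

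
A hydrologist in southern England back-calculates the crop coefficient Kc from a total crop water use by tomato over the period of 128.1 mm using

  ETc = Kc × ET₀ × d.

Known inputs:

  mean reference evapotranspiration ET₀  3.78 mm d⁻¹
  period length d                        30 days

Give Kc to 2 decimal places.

1.13

ETc = Kc × ET₀ × d  ⇒  Kc = ETc / (ET₀ × d)
Kc = 128.1 / (3.78 × 30) = 128.1 / 113.40 = 1.1296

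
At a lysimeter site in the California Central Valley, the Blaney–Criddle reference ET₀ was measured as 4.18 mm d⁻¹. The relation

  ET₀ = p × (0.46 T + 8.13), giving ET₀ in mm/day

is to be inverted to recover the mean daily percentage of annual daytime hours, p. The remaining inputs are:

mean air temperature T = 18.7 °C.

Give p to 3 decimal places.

0.250

p = ET₀ / (0.46 T + 8.13) = 4.18 / (0.46 × 18.7 + 8.13) = 4.18 / 16.732 = 0.2498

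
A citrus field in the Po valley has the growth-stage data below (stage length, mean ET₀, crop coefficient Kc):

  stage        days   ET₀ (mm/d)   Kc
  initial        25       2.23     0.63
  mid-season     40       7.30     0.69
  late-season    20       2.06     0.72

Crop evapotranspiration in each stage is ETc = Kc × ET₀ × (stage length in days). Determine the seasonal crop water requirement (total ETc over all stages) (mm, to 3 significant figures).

266 mm

initial: 0.63 × 2.23 × 25 = 35.12 mm
mid-season: 0.69 × 7.30 × 40 = 201.48 mm
late-season: 0.72 × 2.06 × 20 = 29.66 mm
Seasonal total = 266.26 mm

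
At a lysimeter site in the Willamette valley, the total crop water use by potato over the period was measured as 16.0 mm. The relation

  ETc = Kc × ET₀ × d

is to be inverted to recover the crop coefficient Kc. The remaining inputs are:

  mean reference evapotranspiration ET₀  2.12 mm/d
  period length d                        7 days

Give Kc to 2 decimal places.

ETc = Kc × ET₀ × d  ⇒  Kc = ETc / (ET₀ × d)
Kc = 16.0 / (2.12 × 7) = 16.0 / 14.84 = 1.0782

1.08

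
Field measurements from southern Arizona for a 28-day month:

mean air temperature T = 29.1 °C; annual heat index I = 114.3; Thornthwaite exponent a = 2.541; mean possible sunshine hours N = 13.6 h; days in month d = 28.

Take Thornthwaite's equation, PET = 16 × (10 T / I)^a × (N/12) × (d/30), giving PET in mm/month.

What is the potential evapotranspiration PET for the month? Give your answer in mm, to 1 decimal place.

10T/I = 10 × 29.1 / 114.3 = 2.5459
(10T/I)^a = 2.5459^2.541 = 10.7459
Uncorrected PET = 16 × 10.7459 = 171.934 mm
Correction = (N/12)(d/30) = (13.6/12)(28/30) = 1.0578
PET = 171.934 × 1.0578 = 181.872 mm/month

181.9 mm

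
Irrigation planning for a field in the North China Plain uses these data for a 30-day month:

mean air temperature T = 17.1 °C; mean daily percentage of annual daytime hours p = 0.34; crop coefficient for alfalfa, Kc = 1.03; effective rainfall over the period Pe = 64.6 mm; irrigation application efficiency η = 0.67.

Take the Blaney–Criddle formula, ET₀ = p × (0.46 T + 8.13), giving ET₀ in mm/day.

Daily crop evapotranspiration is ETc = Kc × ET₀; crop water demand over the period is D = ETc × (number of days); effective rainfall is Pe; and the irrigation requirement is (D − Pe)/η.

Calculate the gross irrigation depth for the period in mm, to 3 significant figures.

ET₀ = 0.34 × (0.46 × 17.1 + 8.13) = 0.34 × 15.996 = 5.4386 mm/d
ETc = Kc × ET₀ = 1.03 × 5.4386 = 5.6018 mm/d
Crop demand D = ETc × 30 d = 5.6018 × 30 = 168.054 mm
D − Pe = 168.054 − 64.6 = 103.454 mm
Gross irrigation = 103.454 / 0.67 = 154.409 mm

154 mm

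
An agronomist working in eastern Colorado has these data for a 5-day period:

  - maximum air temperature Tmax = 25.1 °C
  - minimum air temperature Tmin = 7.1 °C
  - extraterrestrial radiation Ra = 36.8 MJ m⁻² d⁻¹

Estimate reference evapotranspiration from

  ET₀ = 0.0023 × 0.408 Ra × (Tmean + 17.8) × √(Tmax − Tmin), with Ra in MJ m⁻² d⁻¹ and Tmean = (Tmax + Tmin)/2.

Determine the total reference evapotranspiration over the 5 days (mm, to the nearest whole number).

25 mm

Tmean = (25.1 + 7.1)/2 = 16.10 °C
0.408 Ra = 0.408 × 36.8 = 15.0144 mm/d equivalent
ET₀ = 0.0023 × 15.0144 × (16.10 + 17.8) × √18.0 = 0.0023 × 15.0144 × 33.90 × 4.2426 = 4.9667 mm/d
Over 5 days: 4.9667 × 5 = 24.834 mm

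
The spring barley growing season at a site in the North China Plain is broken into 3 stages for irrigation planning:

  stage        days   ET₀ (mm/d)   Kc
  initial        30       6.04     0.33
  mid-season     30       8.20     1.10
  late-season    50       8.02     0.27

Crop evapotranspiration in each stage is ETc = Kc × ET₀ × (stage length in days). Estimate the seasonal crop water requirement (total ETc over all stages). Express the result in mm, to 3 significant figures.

439 mm

initial: 0.33 × 6.04 × 30 = 59.80 mm
mid-season: 1.10 × 8.20 × 30 = 270.60 mm
late-season: 0.27 × 8.02 × 50 = 108.27 mm
Seasonal total = 438.67 mm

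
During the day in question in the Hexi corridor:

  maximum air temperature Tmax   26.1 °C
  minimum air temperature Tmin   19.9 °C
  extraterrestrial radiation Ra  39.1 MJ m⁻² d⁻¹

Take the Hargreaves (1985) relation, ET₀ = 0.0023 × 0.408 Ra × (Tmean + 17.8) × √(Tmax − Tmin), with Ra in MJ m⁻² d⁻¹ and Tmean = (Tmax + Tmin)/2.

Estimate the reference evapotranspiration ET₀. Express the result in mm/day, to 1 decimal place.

3.7 mm/day

Tmean = (26.1 + 19.9)/2 = 23.00 °C
0.408 Ra = 0.408 × 39.1 = 15.9528 mm/d equivalent
ET₀ = 0.0023 × 15.9528 × (23.00 + 17.8) × √6.2 = 0.0023 × 15.9528 × 40.80 × 2.4900 = 3.7276 mm/d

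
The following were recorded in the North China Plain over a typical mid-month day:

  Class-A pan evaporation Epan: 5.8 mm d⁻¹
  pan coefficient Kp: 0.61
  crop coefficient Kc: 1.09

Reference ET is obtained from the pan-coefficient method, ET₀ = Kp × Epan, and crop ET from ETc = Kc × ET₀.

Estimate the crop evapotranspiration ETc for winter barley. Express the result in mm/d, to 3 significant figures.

ET₀ = 0.61 × 5.8 = 3.5380 mm/d
ETc = Kc × ET₀ = 1.09 × 3.5380 = 3.8564 mm/d

3.86 mm/d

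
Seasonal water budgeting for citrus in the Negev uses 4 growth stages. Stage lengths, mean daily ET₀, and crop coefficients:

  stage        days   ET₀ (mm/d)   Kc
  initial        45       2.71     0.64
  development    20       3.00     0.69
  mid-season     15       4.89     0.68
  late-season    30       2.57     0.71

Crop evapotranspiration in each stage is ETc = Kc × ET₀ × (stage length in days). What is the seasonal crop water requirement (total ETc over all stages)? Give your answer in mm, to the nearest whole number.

224 mm

initial: 0.64 × 2.71 × 45 = 78.05 mm
development: 0.69 × 3.00 × 20 = 41.40 mm
mid-season: 0.68 × 4.89 × 15 = 49.88 mm
late-season: 0.71 × 2.57 × 30 = 54.74 mm
Seasonal total = 224.07 mm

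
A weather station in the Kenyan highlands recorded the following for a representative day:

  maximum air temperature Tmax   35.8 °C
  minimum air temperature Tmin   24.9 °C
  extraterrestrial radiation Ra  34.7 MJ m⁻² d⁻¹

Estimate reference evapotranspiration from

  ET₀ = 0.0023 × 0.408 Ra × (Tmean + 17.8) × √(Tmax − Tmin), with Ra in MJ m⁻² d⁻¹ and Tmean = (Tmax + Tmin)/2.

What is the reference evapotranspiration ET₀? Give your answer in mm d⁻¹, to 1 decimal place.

5.2 mm d⁻¹

Tmean = (35.8 + 24.9)/2 = 30.35 °C
0.408 Ra = 0.408 × 34.7 = 14.1576 mm/d equivalent
ET₀ = 0.0023 × 14.1576 × (30.35 + 17.8) × √10.9 = 0.0023 × 14.1576 × 48.15 × 3.3015 = 5.1764 mm/d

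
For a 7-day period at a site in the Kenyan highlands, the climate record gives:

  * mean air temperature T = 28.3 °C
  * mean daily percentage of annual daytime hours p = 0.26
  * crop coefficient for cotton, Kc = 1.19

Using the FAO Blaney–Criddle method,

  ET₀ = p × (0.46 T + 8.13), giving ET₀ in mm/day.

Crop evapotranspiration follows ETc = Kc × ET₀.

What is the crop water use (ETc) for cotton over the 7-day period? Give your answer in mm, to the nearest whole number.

ET₀ = 0.26 × (0.46 × 28.3 + 8.13) = 0.26 × 21.148 = 5.4985 mm/d
ETc = Kc × ET₀ = 1.19 × 5.4985 = 6.5432 mm/d
Over 7 days: 6.5432 × 7 = 45.802 mm

46 mm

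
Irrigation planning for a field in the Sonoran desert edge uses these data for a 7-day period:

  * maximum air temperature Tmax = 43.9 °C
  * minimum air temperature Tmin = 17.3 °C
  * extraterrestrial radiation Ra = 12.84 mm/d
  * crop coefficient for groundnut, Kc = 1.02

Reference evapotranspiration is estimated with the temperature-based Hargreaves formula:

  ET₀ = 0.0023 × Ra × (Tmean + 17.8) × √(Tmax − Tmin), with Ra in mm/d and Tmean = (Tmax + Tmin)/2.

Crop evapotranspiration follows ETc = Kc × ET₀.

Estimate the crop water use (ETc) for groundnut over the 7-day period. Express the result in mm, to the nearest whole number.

Tmean = (43.9 + 17.3)/2 = 30.60 °C
ET₀ = 0.0023 × 12.84 × (30.60 + 17.8) × √26.6 = 0.0023 × 12.84 × 48.40 × 5.1575 = 7.3719 mm/d
ETc = Kc × ET₀ = 1.02 × 7.3719 = 7.5193 mm/d
Over 7 days: 7.5193 × 7 = 52.635 mm

53 mm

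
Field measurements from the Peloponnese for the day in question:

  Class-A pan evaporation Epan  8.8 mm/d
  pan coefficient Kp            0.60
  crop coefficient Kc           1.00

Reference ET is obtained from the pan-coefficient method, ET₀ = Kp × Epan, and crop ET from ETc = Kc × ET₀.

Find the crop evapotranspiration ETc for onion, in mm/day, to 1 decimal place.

ET₀ = 0.60 × 8.8 = 5.2800 mm/d
ETc = Kc × ET₀ = 1.00 × 5.2800 = 5.2800 mm/d

5.3 mm/day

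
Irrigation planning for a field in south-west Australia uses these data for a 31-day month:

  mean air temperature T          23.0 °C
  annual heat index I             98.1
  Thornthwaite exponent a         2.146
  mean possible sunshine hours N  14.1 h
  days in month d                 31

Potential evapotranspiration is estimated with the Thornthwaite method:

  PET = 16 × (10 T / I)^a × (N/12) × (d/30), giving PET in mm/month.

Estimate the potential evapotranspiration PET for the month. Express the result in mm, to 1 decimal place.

10T/I = 10 × 23.0 / 98.1 = 2.3445
(10T/I)^a = 2.3445^2.146 = 6.2248
Uncorrected PET = 16 × 6.2248 = 99.597 mm
Correction = (N/12)(d/30) = (14.1/12)(31/30) = 1.2142
PET = 99.597 × 1.2142 = 120.931 mm/month

120.9 mm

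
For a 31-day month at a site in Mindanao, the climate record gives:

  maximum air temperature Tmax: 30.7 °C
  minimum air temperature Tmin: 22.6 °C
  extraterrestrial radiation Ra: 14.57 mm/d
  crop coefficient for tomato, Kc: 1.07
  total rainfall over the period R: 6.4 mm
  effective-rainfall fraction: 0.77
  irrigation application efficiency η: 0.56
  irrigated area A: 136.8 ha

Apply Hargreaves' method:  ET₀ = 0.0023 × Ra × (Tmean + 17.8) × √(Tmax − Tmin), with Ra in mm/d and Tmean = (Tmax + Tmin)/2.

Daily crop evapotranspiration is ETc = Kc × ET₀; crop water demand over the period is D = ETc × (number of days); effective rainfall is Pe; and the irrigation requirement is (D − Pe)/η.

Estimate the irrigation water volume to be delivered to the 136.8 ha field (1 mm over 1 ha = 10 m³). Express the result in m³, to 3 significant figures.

Tmean = (30.7 + 22.6)/2 = 26.65 °C
ET₀ = 0.0023 × 14.57 × (26.65 + 17.8) × √8.1 = 0.0023 × 14.57 × 44.45 × 2.8460 = 4.2393 mm/d
ETc = Kc × ET₀ = 1.07 × 4.2393 = 4.5361 mm/d
Crop demand D = ETc × 31 d = 4.5361 × 31 = 140.619 mm
Pe = 0.77 × 6.4 = 4.928 mm
D − Pe = 140.619 − 4.928 = 135.691 mm
Gross irrigation = 135.691 / 0.56 = 242.305 mm
Volume = 242.305 mm × 136.8 ha × 10 = 331473.2 m³

331000 m³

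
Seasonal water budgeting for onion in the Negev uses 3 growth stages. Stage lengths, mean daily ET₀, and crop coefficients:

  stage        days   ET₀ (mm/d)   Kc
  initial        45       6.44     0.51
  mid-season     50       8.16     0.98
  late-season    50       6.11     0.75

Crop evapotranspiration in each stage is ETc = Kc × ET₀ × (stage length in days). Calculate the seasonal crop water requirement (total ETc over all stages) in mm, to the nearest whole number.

initial: 0.51 × 6.44 × 45 = 147.80 mm
mid-season: 0.98 × 8.16 × 50 = 399.84 mm
late-season: 0.75 × 6.11 × 50 = 229.13 mm
Seasonal total = 776.77 mm

777 mm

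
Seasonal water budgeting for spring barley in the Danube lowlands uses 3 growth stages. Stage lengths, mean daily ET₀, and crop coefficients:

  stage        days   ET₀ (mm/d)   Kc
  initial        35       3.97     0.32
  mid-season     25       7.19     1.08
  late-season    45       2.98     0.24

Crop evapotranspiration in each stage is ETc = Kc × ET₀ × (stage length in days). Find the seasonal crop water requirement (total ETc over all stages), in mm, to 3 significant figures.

271 mm

initial: 0.32 × 3.97 × 35 = 44.46 mm
mid-season: 1.08 × 7.19 × 25 = 194.13 mm
late-season: 0.24 × 2.98 × 45 = 32.18 mm
Seasonal total = 270.77 mm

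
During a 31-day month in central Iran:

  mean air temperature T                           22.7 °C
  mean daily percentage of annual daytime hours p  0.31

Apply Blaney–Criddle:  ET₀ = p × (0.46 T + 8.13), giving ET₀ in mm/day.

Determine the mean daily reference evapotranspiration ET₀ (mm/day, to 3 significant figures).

5.76 mm/day

ET₀ = 0.31 × (0.46 × 22.7 + 8.13) = 0.31 × 18.572 = 5.7573 mm/d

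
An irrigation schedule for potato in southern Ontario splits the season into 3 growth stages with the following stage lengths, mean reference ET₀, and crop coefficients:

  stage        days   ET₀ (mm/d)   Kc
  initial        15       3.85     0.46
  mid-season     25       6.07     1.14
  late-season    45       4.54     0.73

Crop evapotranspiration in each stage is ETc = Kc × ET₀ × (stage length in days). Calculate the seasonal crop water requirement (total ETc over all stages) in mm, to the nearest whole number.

initial: 0.46 × 3.85 × 15 = 26.57 mm
mid-season: 1.14 × 6.07 × 25 = 173.00 mm
late-season: 0.73 × 4.54 × 45 = 149.14 mm
Seasonal total = 348.71 mm

349 mm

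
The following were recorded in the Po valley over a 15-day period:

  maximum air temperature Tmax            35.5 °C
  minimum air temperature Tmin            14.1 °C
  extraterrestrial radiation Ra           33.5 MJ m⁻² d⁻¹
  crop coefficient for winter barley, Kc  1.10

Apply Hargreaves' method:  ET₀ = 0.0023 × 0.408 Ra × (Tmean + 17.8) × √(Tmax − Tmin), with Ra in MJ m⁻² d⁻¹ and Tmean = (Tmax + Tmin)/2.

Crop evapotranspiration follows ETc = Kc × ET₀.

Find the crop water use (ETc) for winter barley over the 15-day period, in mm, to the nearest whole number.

102 mm

Tmean = (35.5 + 14.1)/2 = 24.80 °C
0.408 Ra = 0.408 × 33.5 = 13.6680 mm/d equivalent
ET₀ = 0.0023 × 13.6680 × (24.80 + 17.8) × √21.4 = 0.0023 × 13.6680 × 42.60 × 4.6260 = 6.1951 mm/d
ETc = Kc × ET₀ = 1.10 × 6.1951 = 6.8146 mm/d
Over 15 days: 6.8146 × 15 = 102.219 mm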